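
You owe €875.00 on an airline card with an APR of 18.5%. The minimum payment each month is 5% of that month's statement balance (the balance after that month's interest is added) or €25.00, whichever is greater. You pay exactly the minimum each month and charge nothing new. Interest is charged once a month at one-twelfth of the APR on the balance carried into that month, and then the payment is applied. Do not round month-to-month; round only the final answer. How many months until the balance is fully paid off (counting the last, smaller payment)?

Monthly rate r = 18.5%/12 = 1.54167% = 0.0154167.
While 5% of the post-interest balance exceeds €25.00, each month B ← (B·(1+r))·(1 − 0.05), i.e. B shrinks by the factor (1+r)·0.95 = 0.96465.
This holds for months 1–16. Entering month 17 the balance is €491.92; 5% of the post-interest balance is now below €25.00, so the flat €25.00 minimum applies from here.
From month 17 a fixed €25.00 at rate r clears €491.92 in 24 more payments. Total: 16 + 24 = 40 months.

40 months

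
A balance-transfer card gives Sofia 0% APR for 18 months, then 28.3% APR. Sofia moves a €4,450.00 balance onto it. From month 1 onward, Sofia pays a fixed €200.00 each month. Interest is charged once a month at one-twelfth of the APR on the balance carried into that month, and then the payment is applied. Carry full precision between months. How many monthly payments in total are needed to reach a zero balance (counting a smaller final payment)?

Promo months 1–18 at r₀ = 0%/12 = 0; months 19+ at r₁ = 28.3%/12 = 0.0235833.
After month 18 (no interest yet): B = €4,450.00 − 18·€200.00 = €850.00.
Then at r₁ with €200.00/mo: n₂ = −ln(1 − r₁·B/P)/ln(1+r₁) ≈ 4.53 → 5 more payments.

23 months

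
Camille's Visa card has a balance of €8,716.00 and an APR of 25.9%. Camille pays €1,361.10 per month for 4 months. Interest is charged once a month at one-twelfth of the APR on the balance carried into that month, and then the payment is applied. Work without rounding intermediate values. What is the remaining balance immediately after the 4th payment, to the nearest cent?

Monthly rate r = 25.9%/12 = 2.15833% = 0.0215833.
Each month: B ← B·(1+r) − €1,361.10.
Month 1: interest €188.12; balance after payment €7,543.02.
Month 2: interest €162.80; balance after payment €6,344.72.
Month 3: interest €136.94; balance after payment €5,120.56.
Month 4: interest €110.52; balance after payment €3,869.98.

€3,869.98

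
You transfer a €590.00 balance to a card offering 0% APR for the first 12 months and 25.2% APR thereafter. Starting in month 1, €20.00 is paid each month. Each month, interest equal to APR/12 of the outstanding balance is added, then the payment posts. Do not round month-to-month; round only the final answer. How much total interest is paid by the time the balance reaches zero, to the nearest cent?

€90.84

Promo months 1–12 at r₀ = 0%/12 = 0; months 13+ at r₁ = 25.2%/12 = 0.021.
After month 12 (no interest yet): B = €590.00 − 12·€20.00 = €350.00.
Then at r₁ with €20.00/mo: n₂ = −ln(1 − r₁·B/P)/ln(1+r₁) ≈ 22.04 → 23 more payments.
Total paid = 34·€20.00 + €0.84 = €680.84; interest = €680.84 − €590.00 = €90.84.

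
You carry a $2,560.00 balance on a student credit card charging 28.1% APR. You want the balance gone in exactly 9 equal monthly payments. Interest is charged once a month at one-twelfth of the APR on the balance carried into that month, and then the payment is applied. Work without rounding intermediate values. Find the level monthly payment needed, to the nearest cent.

Monthly rate r = 28.1%/12 = 2.34167% = 0.0234167.
Level-payment amortization: P = B₀·r / (1 − (1+r)^(−n)) = 2560.00·0.0234167 / (1 − 1.02342^(−9)).
Denominator 1 − (1+r)^(−9) = 0.188053092.
P = 59.9467 / 0.188053092 ≈ 318.78.

$318.78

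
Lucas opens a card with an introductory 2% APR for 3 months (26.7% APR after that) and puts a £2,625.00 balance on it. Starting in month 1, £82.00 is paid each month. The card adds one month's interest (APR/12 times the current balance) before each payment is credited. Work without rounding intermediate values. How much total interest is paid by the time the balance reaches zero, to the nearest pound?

£1,522

Promo months 1–3 at r₀ = 2%/12 = 0.00166667; months 4+ at r₁ = 26.7%/12 = 0.02225.
After month 3: iterate B ← B·(1+r₀) − £82.00 for 3 months → £2,391.74.
Then at r₁ with £82.00/mo: n₂ = −ln(1 − r₁·B/P)/ln(1+r₁) ≈ 47.57 → 48 more payments.
Total paid = 50·£82.00 + £47.24 = £4,147.24; interest = £4,147.24 − £2,625.00 = £1,522.24.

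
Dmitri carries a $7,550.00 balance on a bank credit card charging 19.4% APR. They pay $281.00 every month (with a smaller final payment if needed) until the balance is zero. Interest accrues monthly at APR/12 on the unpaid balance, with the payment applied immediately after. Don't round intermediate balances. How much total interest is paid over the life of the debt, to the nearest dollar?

$2,435

Monthly rate r = 19.4%/12 = 1.61667% = 0.0161667.
Payoff takes n = ⌈−ln(1 − rB₀/P)/ln(1+r)⌉ = ⌈35.531⌉ = 36 payments; the last is $149.66.
Total paid = 35·$281.00 + $149.66 = $9,984.66.
Total interest = total paid − principal = $9,984.66 − $7,550.00 = $2,434.66.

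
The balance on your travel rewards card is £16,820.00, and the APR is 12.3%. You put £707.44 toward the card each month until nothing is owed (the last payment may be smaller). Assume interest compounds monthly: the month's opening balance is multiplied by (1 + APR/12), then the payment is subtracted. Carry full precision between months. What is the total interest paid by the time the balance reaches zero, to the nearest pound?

£2,558

Monthly rate r = 12.3%/12 = 1.025% = 0.01025.
Payoff takes n = ⌈−ln(1 − rB₀/P)/ln(1+r)⌉ = ⌈27.390⌉ = 28 payments; the last is £276.91.
Total paid = 27·£707.44 + £276.91 = £19,377.79.
Total interest = total paid − principal = £19,377.79 − £16,820.00 = £2,557.79.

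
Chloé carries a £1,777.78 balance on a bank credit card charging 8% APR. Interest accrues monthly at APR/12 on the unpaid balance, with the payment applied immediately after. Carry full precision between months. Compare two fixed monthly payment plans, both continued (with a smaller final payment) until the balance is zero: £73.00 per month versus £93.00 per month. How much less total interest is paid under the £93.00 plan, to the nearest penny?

Monthly rate r = 8%/12 = 0.666667% = 0.00666667.
At £73.00/mo: n = ⌈−ln(1 − rB₀/P)/ln(1+r)⌉ = 27 payments (last £48.42); total interest = total paid − £1,777.78 = £168.64.
At £93.00/mo: 21 payments (last £48.12); total interest £130.34.
Interest saved = £168.64 − £130.34 = £38.30.

£38.30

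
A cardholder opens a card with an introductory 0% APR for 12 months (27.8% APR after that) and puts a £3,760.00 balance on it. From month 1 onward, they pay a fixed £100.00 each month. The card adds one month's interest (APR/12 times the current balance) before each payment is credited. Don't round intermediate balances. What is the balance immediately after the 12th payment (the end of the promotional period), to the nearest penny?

Promo months 1–12 at r₀ = 0%/12 = 0; months 13+ at r₁ = 27.8%/12 = 0.0231667.
After month 12 (no interest yet): B = £3,760.00 − 12·£100.00 = £2,560.00.

£2,560.00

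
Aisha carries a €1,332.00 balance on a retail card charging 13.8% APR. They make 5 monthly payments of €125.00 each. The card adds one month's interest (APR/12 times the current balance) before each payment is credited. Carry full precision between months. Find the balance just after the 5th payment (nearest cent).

Monthly rate r = 13.8%/12 = 1.15% = 0.0115.
Each month: B ← B·(1+r) − €125.00.
Month 1: interest €15.32; balance after payment €1,222.32.
Month 2: interest €14.06; balance after payment €1,111.37.
Month 3: interest €12.78; balance after payment €999.16.
Month 4: interest €11.49; balance after payment €885.65.
Month 5: interest €10.18; balance after payment €770.83.

€770.83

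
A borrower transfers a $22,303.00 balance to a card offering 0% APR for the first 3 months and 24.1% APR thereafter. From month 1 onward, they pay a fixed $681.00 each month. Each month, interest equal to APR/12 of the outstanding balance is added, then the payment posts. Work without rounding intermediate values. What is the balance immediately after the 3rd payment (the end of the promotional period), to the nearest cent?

Promo months 1–3 at r₀ = 0%/12 = 0; months 4+ at r₁ = 24.1%/12 = 0.0200833.
After month 3 (no interest yet): B = $22,303.00 − 3·$681.00 = $20,260.00.

$20,260.00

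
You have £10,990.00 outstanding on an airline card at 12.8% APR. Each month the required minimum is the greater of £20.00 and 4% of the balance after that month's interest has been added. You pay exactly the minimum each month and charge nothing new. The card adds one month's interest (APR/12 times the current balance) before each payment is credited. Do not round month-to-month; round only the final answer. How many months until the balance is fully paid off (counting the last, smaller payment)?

Monthly rate r = 12.8%/12 = 1.06667% = 0.0106667.
While 4% of the post-interest balance exceeds £20.00, each month B ← (B·(1+r))·(1 − 0.04), i.e. B shrinks by the factor (1+r)·0.96 = 0.97024.
This holds for months 1–103. Entering month 104 the balance is £489.27; 4% of the post-interest balance is now below £20.00, so the flat £20.00 minimum applies from here.
From month 104 a fixed £20.00 at rate r clears £489.27 in 29 more payments. Total: 103 + 29 = 132 months.

132 months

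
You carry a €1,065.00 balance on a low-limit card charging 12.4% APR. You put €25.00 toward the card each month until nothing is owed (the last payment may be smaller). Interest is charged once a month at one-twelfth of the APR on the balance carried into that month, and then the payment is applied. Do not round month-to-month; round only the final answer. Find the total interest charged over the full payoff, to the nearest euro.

€346

Monthly rate r = 12.4%/12 = 1.03333% = 0.0103333.
Payoff takes n = ⌈−ln(1 − rB₀/P)/ln(1+r)⌉ = ⌈56.436⌉ = 57 payments; the last is €10.92.
Total paid = 56·€25.00 + €10.92 = €1,410.92.
Total interest = total paid − principal = €1,410.92 − €1,065.00 = €345.92.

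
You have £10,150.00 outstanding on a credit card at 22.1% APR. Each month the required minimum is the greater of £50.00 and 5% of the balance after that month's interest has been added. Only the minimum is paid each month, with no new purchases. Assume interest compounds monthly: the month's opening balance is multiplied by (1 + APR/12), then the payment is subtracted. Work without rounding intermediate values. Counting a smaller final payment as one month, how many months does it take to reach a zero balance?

96 months

Monthly rate r = 22.1%/12 = 1.84167% = 0.0184167.
While 5% of the post-interest balance exceeds £50.00, each month B ← (B·(1+r))·(1 − 0.05), i.e. B shrinks by the factor (1+r)·0.95 = 0.9675.
This holds for months 1–71. Entering month 72 the balance is £971.75; 5% of the post-interest balance is now below £50.00, so the flat £50.00 minimum applies from here.
From month 72 a fixed £50.00 at rate r clears £971.75 in 25 more payments. Total: 71 + 25 = 96 months.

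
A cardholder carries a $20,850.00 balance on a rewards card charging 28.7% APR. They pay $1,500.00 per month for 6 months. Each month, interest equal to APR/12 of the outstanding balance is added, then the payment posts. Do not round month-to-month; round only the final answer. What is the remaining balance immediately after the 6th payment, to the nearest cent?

$14,471.08

Monthly rate r = 28.7%/12 = 2.39167% = 0.0239167.
Each month: B ← B·(1+r) − $1,500.00.
Month 1: interest $498.66; balance after payment $19,848.66.
Month 2: interest $474.71; balance after payment $18,823.38.
Month 3: interest $450.19; balance after payment $17,773.57.
Month 4: interest $425.08; balance after payment $16,698.65.
Month 5: interest $399.38; balance after payment $15,598.03.
Month 6: interest $373.05; balance after payment $14,471.08.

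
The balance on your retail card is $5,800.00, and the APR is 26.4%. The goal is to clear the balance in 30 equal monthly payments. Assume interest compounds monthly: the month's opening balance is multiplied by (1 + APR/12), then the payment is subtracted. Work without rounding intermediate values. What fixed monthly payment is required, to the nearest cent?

$266.15

Monthly rate r = 26.4%/12 = 2.2% = 0.022.
Level-payment amortization: P = B₀·r / (1 − (1+r)^(−n)) = 5800.00·0.022 / (1 − 1.022^(−30)).
Denominator 1 − (1+r)^(−30) = 0.479437204.
P = 127.6 / 0.479437204 ≈ 266.15.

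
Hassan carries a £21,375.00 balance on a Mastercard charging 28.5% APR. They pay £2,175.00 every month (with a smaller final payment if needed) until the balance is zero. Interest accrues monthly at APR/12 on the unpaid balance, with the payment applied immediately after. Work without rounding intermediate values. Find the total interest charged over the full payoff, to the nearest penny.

Monthly rate r = 28.5%/12 = 2.375% = 0.02375.
Payoff takes n = ⌈−ln(1 − rB₀/P)/ln(1+r)⌉ = ⌈11.324⌉ = 12 payments; the last is £709.92.
Total paid = 11·£2,175.00 + £709.92 = £24,634.92.
Total interest = total paid − principal = £24,634.92 − £21,375.00 = £3,259.92.

£3,259.92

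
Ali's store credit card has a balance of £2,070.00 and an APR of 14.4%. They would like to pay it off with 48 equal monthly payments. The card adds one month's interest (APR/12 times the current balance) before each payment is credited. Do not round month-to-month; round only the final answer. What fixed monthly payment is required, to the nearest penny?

£56.98

Monthly rate r = 14.4%/12 = 1.2% = 0.012.
Level-payment amortization: P = B₀·r / (1 − (1+r)^(−n)) = 2070.00·0.012 / (1 − 1.012^(−48)).
Denominator 1 − (1+r)^(−48) = 0.435926886.
P = 24.84 / 0.435926886 ≈ 56.98.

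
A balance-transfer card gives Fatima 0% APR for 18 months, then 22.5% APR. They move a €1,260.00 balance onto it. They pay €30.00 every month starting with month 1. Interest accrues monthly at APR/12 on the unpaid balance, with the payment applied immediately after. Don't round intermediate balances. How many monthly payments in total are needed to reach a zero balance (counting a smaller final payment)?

Promo months 1–18 at r₀ = 0%/12 = 0; months 19+ at r₁ = 22.5%/12 = 0.01875.
After month 18 (no interest yet): B = €1,260.00 − 18·€30.00 = €720.00.
Then at r₁ with €30.00/mo: n₂ = −ln(1 − r₁·B/P)/ln(1+r₁) ≈ 32.18 → 33 more payments.

51 months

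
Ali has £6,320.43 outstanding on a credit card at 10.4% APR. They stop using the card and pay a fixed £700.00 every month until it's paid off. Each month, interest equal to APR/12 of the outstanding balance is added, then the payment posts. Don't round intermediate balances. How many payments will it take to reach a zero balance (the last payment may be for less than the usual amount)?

Monthly rate r = 10.4%/12 = 0.866667% = 0.00866667.
Recurrence: B ← B·(1+r) − £700.00.
Month 1: interest £54.78; balance after payment £5,675.21.
Month 2: interest £49.19; balance after payment £5,024.39.
Closed form: n = −ln(1 − rB₀/P)/ln(1+r) = −ln(0.92175)/ln(1.00867) ≈ 9.443, so the balance reaches zero during payment 10.

10 payments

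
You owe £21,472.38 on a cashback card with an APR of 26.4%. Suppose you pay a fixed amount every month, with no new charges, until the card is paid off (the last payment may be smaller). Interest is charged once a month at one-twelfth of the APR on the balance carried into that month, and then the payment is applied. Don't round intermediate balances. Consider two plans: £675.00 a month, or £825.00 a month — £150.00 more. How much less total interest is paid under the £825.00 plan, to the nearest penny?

Monthly rate r = 26.4%/12 = 2.2% = 0.022.
At £675.00/mo: n = ⌈−ln(1 − rB₀/P)/ln(1+r)⌉ = 56 payments (last £205.01); total interest = total paid − £21,472.38 = £15,857.63.
At £825.00/mo: 40 payments (last £50.91); total interest £10,753.53.
Interest saved = £15,857.63 − £10,753.53 = £5,104.10.

£5,104.10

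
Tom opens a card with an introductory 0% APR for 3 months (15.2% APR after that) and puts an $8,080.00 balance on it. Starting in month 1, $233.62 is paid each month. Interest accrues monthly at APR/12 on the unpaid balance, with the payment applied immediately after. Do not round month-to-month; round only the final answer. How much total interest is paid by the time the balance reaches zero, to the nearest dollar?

Promo months 1–3 at r₀ = 0%/12 = 0; months 4+ at r₁ = 15.2%/12 = 0.0126667.
After month 3 (no interest yet): B = $8,080.00 − 3·$233.62 = $7,379.14.
Then at r₁ with $233.62/mo: n₂ = −ln(1 − r₁·B/P)/ln(1+r₁) ≈ 40.60 → 41 more payments.
Total paid = 43·$233.62 + $139.40 = $10,185.06; interest = $10,185.06 − $8,080.00 = $2,105.06.

$2,105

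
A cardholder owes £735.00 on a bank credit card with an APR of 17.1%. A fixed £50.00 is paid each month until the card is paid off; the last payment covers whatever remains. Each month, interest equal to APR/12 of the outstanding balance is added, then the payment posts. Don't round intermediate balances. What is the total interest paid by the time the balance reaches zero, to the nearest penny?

£95.71

Monthly rate r = 17.1%/12 = 1.425% = 0.01425.
Payoff takes n = ⌈−ln(1 − rB₀/P)/ln(1+r)⌉ = ⌈16.613⌉ = 17 payments; the last is £30.71.
Total paid = 16·£50.00 + £30.71 = £830.71.
Total interest = total paid − principal = £830.71 − £735.00 = £95.71.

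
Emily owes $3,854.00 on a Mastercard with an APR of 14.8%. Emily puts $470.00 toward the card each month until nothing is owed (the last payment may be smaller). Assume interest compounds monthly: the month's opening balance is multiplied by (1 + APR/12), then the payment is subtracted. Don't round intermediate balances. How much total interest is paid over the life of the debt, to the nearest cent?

Monthly rate r = 14.8%/12 = 1.23333% = 0.0123333.
Payoff takes n = ⌈−ln(1 − rB₀/P)/ln(1+r)⌉ = ⌈8.698⌉ = 9 payments; the last is $328.72.
Total paid = 8·$470.00 + $328.72 = $4,088.72.
Total interest = total paid − principal = $4,088.72 − $3,854.00 = $234.72.

$234.72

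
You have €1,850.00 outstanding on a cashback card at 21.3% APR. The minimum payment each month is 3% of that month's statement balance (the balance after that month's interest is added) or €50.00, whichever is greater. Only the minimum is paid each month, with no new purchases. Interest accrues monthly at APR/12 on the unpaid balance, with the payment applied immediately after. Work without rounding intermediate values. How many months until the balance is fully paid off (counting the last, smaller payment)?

59 months

Monthly rate r = 21.3%/12 = 1.775% = 0.01775.
While 3% of the post-interest balance exceeds €50.00, each month B ← (B·(1+r))·(1 − 0.03), i.e. B shrinks by the factor (1+r)·0.97 = 0.98722.
This holds for months 1–10. Entering month 11 the balance is €1,626.67; 3% of the post-interest balance is now below €50.00, so the flat €50.00 minimum applies from here.
From month 11 a fixed €50.00 at rate r clears €1,626.67 in 49 more payments. Total: 10 + 49 = 59 months.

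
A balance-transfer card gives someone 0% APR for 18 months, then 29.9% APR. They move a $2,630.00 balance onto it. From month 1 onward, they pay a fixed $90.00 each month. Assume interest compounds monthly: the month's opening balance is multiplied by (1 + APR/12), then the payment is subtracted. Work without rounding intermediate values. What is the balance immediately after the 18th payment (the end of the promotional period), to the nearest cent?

Promo months 1–18 at r₀ = 0%/12 = 0; months 19+ at r₁ = 29.9%/12 = 0.0249167.
After month 18 (no interest yet): B = $2,630.00 − 18·$90.00 = $1,010.00.

$1,010.00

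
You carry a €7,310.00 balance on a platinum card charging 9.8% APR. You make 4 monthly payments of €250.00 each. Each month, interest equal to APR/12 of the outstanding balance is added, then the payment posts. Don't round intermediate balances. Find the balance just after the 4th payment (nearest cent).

Monthly rate r = 9.8%/12 = 0.816667% = 0.00816667.
Each month: B ← B·(1+r) − €250.00.
Month 1: interest €59.70; balance after payment €7,119.70.
Month 2: interest €58.14; balance after payment €6,927.84.
Month 3: interest €56.58; balance after payment €6,734.42.
Month 4: interest €55.00; balance after payment €6,539.42.

€6,539.42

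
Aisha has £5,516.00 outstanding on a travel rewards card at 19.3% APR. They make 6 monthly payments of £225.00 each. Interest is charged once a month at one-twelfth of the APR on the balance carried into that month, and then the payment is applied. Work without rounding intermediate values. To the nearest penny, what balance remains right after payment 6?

Monthly rate r = 19.3%/12 = 1.60833% = 0.0160833.
Each month: B ← B·(1+r) − £225.00.
Month 1: interest £88.72; balance after payment £5,379.72.
Month 2: interest £86.52; balance after payment £5,241.24.
Month 3: interest £84.30; balance after payment £5,100.54.
Month 4: interest £82.03; balance after payment £4,957.57.
Month 5: interest £79.73; balance after payment £4,812.30.
Month 6: interest £77.40; balance after payment £4,664.70.

£4,664.70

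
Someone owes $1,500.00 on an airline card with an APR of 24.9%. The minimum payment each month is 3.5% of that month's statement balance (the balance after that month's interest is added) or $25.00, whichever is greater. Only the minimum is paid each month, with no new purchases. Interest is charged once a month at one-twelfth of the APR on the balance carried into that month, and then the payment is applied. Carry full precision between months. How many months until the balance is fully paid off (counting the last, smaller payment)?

93 months

Monthly rate r = 24.9%/12 = 2.075% = 0.02075.
While 3.5% of the post-interest balance exceeds $25.00, each month B ← (B·(1+r))·(1 − 0.035), i.e. B shrinks by the factor (1+r)·0.965 = 0.98502.
This holds for months 1–51. Entering month 52 the balance is $694.82; 3.5% of the post-interest balance is now below $25.00, so the flat $25.00 minimum applies from here.
From month 52 a fixed $25.00 at rate r clears $694.82 in 42 more payments. Total: 51 + 42 = 93 months.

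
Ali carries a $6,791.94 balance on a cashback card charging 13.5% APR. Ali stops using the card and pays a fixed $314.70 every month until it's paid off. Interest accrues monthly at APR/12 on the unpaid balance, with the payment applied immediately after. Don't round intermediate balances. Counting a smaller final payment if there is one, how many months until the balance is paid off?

25 payments

Monthly rate r = 13.5%/12 = 1.125% = 0.01125.
Recurrence: B ← B·(1+r) − $314.70.
Month 1: interest $76.41; balance after payment $6,553.65.
Month 2: interest $73.73; balance after payment $6,312.68.
Closed form: n = −ln(1 − rB₀/P)/ln(1+r) = −ln(0.7572)/ln(1.01125) ≈ 24.861, so the balance reaches zero during payment 25.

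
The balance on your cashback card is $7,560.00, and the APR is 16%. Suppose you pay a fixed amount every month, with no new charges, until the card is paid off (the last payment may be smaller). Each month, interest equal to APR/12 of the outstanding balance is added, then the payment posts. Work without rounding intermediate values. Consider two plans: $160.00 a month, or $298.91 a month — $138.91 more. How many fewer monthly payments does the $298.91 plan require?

Monthly rate r = 16%/12 = 1.33333% = 0.0133333.
At $160.00/mo: n = ⌈−ln(1 − rB₀/P)/ln(1+r)⌉ = 76 payments (last $10.46); total interest = total paid − $7,560.00 = $4,450.46.
At $298.91/mo: 32 payments (last $16.31); total interest $1,722.52.
Payments saved = 76 − 32 = 44.

44 fewer payments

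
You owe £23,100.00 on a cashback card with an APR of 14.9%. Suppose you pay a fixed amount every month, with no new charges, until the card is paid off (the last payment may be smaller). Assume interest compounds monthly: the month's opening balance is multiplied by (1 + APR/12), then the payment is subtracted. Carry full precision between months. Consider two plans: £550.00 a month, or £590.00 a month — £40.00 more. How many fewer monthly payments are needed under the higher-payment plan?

Monthly rate r = 14.9%/12 = 1.24167% = 0.0124167.
At £550.00/mo: n = ⌈−ln(1 − rB₀/P)/ln(1+r)⌉ = 60 payments (last £402.98); total interest = total paid − £23,100.00 = £9,752.98.
At £590.00/mo: 54 payments (last £563.43); total interest £8,733.43.
Payments saved = 60 − 54 = 6.

6 fewer payments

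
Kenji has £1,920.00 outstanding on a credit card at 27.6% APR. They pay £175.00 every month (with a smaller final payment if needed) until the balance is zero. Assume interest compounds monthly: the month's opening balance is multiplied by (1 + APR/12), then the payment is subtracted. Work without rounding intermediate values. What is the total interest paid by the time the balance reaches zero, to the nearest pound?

Monthly rate r = 27.6%/12 = 2.3% = 0.023.
Payoff takes n = ⌈−ln(1 − rB₀/P)/ln(1+r)⌉ = ⌈12.789⌉ = 13 payments; the last is £138.37.
Total paid = 12·£175.00 + £138.37 = £2,238.37.
Total interest = total paid − principal = £2,238.37 − £1,920.00 = £318.37.

£318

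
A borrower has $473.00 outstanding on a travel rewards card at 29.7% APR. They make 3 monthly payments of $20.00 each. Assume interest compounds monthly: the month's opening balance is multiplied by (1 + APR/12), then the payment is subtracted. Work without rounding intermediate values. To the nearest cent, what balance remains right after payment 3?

Monthly rate r = 29.7%/12 = 2.475% = 0.02475.
Each month: B ← B·(1+r) − $20.00.
Month 1: interest $11.71; balance after payment $464.71.
Month 2: interest $11.50; balance after payment $456.21.
Month 3: interest $11.29; balance after payment $447.50.

$447.50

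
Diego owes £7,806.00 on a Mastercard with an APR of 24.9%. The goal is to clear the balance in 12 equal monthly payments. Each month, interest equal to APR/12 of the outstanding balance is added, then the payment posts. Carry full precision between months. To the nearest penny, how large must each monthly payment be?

£741.54

Monthly rate r = 24.9%/12 = 2.075% = 0.02075.
Level-payment amortization: P = B₀·r / (1 − (1+r)^(−n)) = 7806.00·0.02075 / (1 − 1.02075^(−12)).
Denominator 1 − (1+r)^(−12) = 0.218430979.
P = 161.974 / 0.218430979 ≈ 741.54.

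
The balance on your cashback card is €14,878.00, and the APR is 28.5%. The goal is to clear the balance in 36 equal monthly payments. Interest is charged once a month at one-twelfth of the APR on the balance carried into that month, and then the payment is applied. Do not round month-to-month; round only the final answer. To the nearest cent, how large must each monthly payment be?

Monthly rate r = 28.5%/12 = 2.375% = 0.02375.
Level-payment amortization: P = B₀·r / (1 − (1+r)^(−n)) = 14878.00·0.02375 / (1 − 1.02375^(−36)).
Denominator 1 − (1+r)^(−36) = 0.570444713.
P = 353.353 / 0.570444713 ≈ 619.43.

€619.43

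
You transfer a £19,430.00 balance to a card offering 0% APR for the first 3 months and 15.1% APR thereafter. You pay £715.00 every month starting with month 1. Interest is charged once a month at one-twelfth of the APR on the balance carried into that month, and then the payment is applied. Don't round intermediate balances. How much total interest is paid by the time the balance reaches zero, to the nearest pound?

Promo months 1–3 at r₀ = 0%/12 = 0; months 4+ at r₁ = 15.1%/12 = 0.0125833.
After month 3 (no interest yet): B = £19,430.00 − 3·£715.00 = £17,285.00.
Then at r₁ with £715.00/mo: n₂ = −ln(1 − r₁·B/P)/ln(1+r₁) ≈ 29.00 → 30 more payments.
Total paid = 32·£715.00 + £3.05 = £22,883.05; interest = £22,883.05 − £19,430.00 = £3,453.05.

£3,453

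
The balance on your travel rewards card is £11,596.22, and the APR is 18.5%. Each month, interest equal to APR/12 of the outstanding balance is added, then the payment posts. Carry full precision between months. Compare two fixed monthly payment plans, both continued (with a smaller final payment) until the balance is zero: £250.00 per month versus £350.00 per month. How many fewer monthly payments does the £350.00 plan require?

36 fewer payments

Monthly rate r = 18.5%/12 = 1.54167% = 0.0154167.
At £250.00/mo: n = ⌈−ln(1 − rB₀/P)/ln(1+r)⌉ = 83 payments (last £18.05); total interest = total paid − £11,596.22 = £8,921.83.
At £350.00/mo: 47 payments (last £256.73); total interest £4,760.51.
Payments saved = 83 − 47 = 36.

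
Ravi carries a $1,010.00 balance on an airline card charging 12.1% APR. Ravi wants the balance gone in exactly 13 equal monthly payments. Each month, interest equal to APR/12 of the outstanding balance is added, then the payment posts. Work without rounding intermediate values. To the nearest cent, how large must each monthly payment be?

Monthly rate r = 12.1%/12 = 1.00833% = 0.0100833.
Level-payment amortization: P = B₀·r / (1 − (1+r)^(−n)) = 1010.00·0.0100833 / (1 − 1.01008^(−13)).
Denominator 1 − (1+r)^(−13) = 0.122279317.
P = 10.1842 / 0.122279317 ≈ 83.29.

$83.29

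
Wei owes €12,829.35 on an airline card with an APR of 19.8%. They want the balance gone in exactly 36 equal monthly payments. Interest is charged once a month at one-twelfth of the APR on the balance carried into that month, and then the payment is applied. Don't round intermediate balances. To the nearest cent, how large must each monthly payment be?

€475.48

Monthly rate r = 19.8%/12 = 1.65% = 0.0165.
Level-payment amortization: P = B₀·r / (1 − (1+r)^(−n)) = 12829.35·0.0165 / (1 − 1.0165^(−36)).
Denominator 1 − (1+r)^(−36) = 0.445202861.
P = 211.684 / 0.445202861 ≈ 475.48.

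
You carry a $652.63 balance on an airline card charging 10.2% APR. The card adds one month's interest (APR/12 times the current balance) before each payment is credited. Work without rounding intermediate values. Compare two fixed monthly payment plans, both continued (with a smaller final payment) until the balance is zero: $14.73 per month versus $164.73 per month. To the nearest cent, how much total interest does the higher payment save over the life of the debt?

Monthly rate r = 10.2%/12 = 0.85% = 0.0085.
At $14.73/mo: n = ⌈−ln(1 − rB₀/P)/ln(1+r)⌉ = 56 payments (last $12.27); total interest = total paid − $652.63 = $169.79.
At $164.73/mo: 5 payments (last $7.80); total interest $14.09.
Interest saved = $169.79 − $14.09 = $155.70.

$155.70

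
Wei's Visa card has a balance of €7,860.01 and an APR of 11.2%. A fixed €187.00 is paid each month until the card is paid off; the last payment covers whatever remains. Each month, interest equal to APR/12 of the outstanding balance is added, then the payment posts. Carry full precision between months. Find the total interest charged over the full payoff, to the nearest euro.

Monthly rate r = 11.2%/12 = 0.933333% = 0.00933333.
Payoff takes n = ⌈−ln(1 − rB₀/P)/ln(1+r)⌉ = ⌈53.614⌉ = 54 payments; the last is €114.97.
Total paid = 53·€187.00 + €114.97 = €10,025.97.
Total interest = total paid − principal = €10,025.97 − €7,860.01 = €2,165.96.

€2,166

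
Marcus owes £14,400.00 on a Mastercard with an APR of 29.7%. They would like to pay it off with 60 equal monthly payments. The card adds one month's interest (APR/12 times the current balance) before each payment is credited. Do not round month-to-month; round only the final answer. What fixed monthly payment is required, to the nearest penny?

£463.24

Monthly rate r = 29.7%/12 = 2.475% = 0.02475.
Level-payment amortization: P = B₀·r / (1 − (1+r)^(−n)) = 14400.00·0.02475 / (1 − 1.02475^(−60)).
Denominator 1 − (1+r)^(−60) = 0.769365443.
P = 356.4 / 0.769365443 ≈ 463.24.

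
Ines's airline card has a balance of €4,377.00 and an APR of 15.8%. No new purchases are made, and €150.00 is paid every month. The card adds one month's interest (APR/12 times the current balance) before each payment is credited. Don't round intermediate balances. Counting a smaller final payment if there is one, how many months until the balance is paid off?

38 payments

Monthly rate r = 15.8%/12 = 1.31667% = 0.0131667.
Recurrence: B ← B·(1+r) − €150.00.
Month 1: interest €57.63; balance after payment €4,284.63.
Month 2: interest €56.41; balance after payment €4,191.04.
Closed form: n = −ln(1 − rB₀/P)/ln(1+r) = −ln(0.6158)/ln(1.01317) ≈ 37.065, so the balance reaches zero during payment 38.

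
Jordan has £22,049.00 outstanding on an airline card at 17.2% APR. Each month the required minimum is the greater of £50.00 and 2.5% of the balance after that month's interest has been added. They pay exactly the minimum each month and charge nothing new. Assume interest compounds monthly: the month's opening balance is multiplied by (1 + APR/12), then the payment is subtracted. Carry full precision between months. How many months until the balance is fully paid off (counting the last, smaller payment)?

277 months

Monthly rate r = 17.2%/12 = 1.43333% = 0.0143333.
While 2.5% of the post-interest balance exceeds £50.00, each month B ← (B·(1+r))·(1 − 0.025), i.e. B shrinks by the factor (1+r)·0.975 = 0.98897.
This holds for months 1–218. Entering month 219 the balance is £1,966.92; 2.5% of the post-interest balance is now below £50.00, so the flat £50.00 minimum applies from here.
From month 219 a fixed £50.00 at rate r clears £1,966.92 in 59 more payments. Total: 218 + 59 = 277 months.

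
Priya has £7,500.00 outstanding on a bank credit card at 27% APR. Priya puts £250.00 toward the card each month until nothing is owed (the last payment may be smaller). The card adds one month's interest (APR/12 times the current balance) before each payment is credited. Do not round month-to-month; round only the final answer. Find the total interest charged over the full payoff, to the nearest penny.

£5,128.78

Monthly rate r = 27%/12 = 2.25% = 0.0225.
Payoff takes n = ⌈−ln(1 − rB₀/P)/ln(1+r)⌉ = ⌈50.512⌉ = 51 payments; the last is £128.78.
Total paid = 50·£250.00 + £128.78 = £12,628.78.
Total interest = total paid − principal = £12,628.78 − £7,500.00 = £5,128.78.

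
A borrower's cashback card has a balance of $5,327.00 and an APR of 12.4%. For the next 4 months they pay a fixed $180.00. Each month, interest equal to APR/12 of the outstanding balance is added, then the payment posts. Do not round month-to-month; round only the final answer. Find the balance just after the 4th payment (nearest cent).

$4,819.38

Monthly rate r = 12.4%/12 = 1.03333% = 0.0103333.
Each month: B ← B·(1+r) − $180.00.
Month 1: interest $55.05; balance after payment $5,202.05.
Month 2: interest $53.75; balance after payment $5,075.80.
Month 3: interest $52.45; balance after payment $4,948.25.
Month 4: interest $51.13; balance after payment $4,819.38.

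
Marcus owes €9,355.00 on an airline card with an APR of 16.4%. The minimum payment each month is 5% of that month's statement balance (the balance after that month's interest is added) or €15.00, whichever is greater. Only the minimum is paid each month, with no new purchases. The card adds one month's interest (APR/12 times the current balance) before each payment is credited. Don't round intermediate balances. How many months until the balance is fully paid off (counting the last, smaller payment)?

115 months

Monthly rate r = 16.4%/12 = 1.36667% = 0.0136667.
While 5% of the post-interest balance exceeds €15.00, each month B ← (B·(1+r))·(1 − 0.05), i.e. B shrinks by the factor (1+r)·0.95 = 0.96298.
This holds for months 1–92. Entering month 93 the balance is €291.05; 5% of the post-interest balance is now below €15.00, so the flat €15.00 minimum applies from here.
From month 93 a fixed €15.00 at rate r clears €291.05 in 23 more payments. Total: 92 + 23 = 115 months.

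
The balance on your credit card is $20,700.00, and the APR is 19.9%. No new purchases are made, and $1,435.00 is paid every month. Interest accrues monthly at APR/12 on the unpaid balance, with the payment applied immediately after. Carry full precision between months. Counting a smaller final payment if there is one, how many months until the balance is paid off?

Monthly rate r = 19.9%/12 = 1.65833% = 0.0165833.
Recurrence: B ← B·(1+r) − $1,435.00.
Month 1: interest $343.27; balance after payment $19,608.28.
Month 2: interest $325.17; balance after payment $18,498.45.
Closed form: n = −ln(1 − rB₀/P)/ln(1+r) = −ln(0.76078)/ln(1.01658) ≈ 16.623, so the balance reaches zero during payment 17.

17 months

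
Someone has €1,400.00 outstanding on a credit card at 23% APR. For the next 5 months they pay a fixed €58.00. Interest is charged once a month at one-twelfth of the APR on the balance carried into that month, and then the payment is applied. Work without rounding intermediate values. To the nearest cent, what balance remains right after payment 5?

€1,238.08

Monthly rate r = 23%/12 = 1.91667% = 0.0191667.
Each month: B ← B·(1+r) − €58.00.
Month 1: interest €26.83; balance after payment €1,368.83.
Month 2: interest €26.24; balance after payment €1,337.07.
Month 3: interest €25.63; balance after payment €1,304.70.
Month 4: interest €25.01; balance after payment €1,271.70.
Month 5: interest €24.37; balance after payment €1,238.08.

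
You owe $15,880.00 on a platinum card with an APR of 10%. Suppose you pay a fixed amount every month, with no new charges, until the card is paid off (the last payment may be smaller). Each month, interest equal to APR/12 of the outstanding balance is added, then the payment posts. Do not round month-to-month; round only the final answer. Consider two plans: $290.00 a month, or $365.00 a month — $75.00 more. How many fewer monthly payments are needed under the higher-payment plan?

Monthly rate r = 10%/12 = 0.833333% = 0.00833333.
At $290.00/mo: n = ⌈−ln(1 − rB₀/P)/ln(1+r)⌉ = 74 payments (last $125.58); total interest = total paid − $15,880.00 = $5,415.58.
At $365.00/mo: 55 payments (last $95.08); total interest $3,925.08.
Payments saved = 74 − 55 = 19.

19 fewer payments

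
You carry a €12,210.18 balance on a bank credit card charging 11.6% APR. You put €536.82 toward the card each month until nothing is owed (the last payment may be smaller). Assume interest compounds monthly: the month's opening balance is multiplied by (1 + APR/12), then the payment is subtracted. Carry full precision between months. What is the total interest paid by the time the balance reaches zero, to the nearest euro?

Monthly rate r = 11.6%/12 = 0.966667% = 0.00966667.
Payoff takes n = ⌈−ln(1 − rB₀/P)/ln(1+r)⌉ = ⌈25.810⌉ = 26 payments; the last is €435.16.
Total paid = 25·€536.82 + €435.16 = €13,855.66.
Total interest = total paid − principal = €13,855.66 − €12,210.18 = €1,645.48.

€1,645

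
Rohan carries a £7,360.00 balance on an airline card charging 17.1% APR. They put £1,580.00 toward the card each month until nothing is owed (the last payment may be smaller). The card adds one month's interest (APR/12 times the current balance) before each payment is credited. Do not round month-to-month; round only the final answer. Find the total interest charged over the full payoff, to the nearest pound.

£311

Monthly rate r = 17.1%/12 = 1.425% = 0.01425.
Payoff takes n = ⌈−ln(1 − rB₀/P)/ln(1+r)⌉ = ⌈4.854⌉ = 5 payments; the last is £1,351.18.
Total paid = 4·£1,580.00 + £1,351.18 = £7,671.18.
Total interest = total paid − principal = £7,671.18 − £7,360.00 = £311.18.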